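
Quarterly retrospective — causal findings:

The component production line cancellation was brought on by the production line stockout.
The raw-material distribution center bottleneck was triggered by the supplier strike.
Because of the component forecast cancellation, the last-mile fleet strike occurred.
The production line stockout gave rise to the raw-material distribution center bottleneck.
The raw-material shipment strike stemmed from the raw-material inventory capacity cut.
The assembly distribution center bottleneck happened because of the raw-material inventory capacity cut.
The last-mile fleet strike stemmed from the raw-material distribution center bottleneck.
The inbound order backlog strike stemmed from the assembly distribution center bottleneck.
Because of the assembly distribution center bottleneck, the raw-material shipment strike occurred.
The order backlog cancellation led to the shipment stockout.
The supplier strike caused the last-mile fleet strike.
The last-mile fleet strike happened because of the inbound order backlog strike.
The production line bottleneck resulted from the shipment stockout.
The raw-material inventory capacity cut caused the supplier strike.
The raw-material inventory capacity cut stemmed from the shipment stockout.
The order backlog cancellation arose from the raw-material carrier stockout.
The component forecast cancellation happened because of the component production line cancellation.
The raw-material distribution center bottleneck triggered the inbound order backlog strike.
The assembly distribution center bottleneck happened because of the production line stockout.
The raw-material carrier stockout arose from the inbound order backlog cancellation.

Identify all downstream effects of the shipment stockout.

the assembly distribution center bottleneck, the inbound order backlog strike, the last-mile fleet strike, the production line bottleneck, the raw-material distribution center bottleneck, the raw-material inventory capacity cut, the raw-material shipment strike, the supplier strike

Direct effects: the production line bottleneck, the raw-material inventory capacity cut.
2 steps out: the assembly distribution center bottleneck, the raw-material shipment strike, the supplier strike.
3 steps out: the raw-material distribution center bottleneck, the inbound order backlog strike, the last-mile fleet strike.
Not reachable from it: the inbound order backlog cancellation, the raw-material carrier stockout, the production line stockout, the order backlog cancellation, the component production line cancellation, the component forecast cancellation.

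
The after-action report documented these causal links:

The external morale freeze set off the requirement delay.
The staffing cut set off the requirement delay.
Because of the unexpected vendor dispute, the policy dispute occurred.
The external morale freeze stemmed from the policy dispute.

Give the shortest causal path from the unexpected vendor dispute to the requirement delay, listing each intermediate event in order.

the unexpected vendor dispute → the policy dispute → the external morale freeze → the requirement delay

the unexpected vendor dispute → the policy dispute
the policy dispute → the external morale freeze
the external morale freeze → the requirement delay
Length: 3 steps.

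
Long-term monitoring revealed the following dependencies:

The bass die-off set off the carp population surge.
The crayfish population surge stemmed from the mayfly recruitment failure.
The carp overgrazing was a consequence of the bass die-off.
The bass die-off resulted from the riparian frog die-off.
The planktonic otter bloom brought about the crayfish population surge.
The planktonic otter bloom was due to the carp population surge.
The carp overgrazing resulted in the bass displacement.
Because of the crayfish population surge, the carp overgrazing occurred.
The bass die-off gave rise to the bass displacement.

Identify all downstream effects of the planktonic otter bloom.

the bass displacement, the carp overgrazing, the crayfish population surge

Direct effects: the crayfish population surge.
2 steps out: the carp overgrazing.
3 steps out: the bass displacement.
Not reachable from it: the riparian frog die-off, the mayfly recruitment failure, the bass die-off, the carp population surge.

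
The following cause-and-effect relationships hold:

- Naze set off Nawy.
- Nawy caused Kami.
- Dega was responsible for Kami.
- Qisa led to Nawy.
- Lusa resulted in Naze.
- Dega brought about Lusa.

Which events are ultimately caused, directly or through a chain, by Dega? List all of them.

Kami, Lusa, Nawy, Naze

Direct effects: Lusa, Kami.
2 steps out: Naze.
3 steps out: Nawy.
Not reachable from it: Qisa.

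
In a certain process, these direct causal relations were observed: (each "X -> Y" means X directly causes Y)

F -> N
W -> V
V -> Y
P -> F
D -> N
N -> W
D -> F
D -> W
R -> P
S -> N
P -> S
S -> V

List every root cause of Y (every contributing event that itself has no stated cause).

D, R

Tracing upstream from Y: Y ← V ← W ← D.
A separate upstream branch: Y ← V ← S ← P ← R.
Each of those chain origins has no stated cause.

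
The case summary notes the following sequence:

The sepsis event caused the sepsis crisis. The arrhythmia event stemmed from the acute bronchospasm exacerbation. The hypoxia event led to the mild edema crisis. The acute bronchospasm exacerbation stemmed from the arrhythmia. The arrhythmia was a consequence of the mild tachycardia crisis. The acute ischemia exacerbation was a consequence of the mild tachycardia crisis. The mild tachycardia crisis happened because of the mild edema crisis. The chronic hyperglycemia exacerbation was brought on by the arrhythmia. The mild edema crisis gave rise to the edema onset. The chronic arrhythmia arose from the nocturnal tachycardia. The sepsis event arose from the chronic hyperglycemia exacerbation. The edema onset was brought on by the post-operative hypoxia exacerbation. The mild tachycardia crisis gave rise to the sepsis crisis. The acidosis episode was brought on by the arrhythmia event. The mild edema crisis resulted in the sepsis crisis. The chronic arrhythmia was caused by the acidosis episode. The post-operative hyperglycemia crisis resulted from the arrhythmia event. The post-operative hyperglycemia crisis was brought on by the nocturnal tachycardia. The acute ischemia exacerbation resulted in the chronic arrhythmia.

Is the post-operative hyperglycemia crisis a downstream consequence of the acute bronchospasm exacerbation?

Yes

There is a causal chain: the acute bronchospasm exacerbation → the arrhythmia event → the post-operative hyperglycemia crisis.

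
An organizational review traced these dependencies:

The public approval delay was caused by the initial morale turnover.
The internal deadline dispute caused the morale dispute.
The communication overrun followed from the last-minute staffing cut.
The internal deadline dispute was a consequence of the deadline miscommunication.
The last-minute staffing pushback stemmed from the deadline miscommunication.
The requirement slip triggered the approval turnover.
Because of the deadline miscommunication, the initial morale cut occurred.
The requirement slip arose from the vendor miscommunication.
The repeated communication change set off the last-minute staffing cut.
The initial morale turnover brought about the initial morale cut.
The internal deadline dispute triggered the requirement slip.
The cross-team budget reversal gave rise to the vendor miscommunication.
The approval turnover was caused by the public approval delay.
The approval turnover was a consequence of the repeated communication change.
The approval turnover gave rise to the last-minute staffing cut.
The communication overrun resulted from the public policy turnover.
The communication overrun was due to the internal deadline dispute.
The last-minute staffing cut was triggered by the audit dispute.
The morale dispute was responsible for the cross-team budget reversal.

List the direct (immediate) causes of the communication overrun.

Upstream contributors include the deadline miscommunication, the repeated communication change, the initial morale turnover, the morale dispute, the audit dispute, the cross-team budget reversal, the vendor miscommunication, the public approval delay, the requirement slip, the approval turnover, but only the internal deadline dispute, the last-minute staffing cut, the public policy turnover feed directly into the communication overrun.

the internal deadline dispute, the last-minute staffing cut, the public policy turnover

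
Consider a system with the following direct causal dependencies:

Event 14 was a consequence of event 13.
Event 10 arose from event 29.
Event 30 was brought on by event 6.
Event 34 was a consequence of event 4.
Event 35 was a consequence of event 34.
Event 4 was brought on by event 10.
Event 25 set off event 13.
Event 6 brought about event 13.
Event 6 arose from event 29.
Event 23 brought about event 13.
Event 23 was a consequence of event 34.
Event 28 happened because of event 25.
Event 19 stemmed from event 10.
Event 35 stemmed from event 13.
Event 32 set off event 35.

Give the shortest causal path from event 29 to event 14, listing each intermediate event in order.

event 29 → event 6
event 6 → event 13
event 13 → event 14
Length: 3 steps.

event 29 → event 6 → event 13 → event 14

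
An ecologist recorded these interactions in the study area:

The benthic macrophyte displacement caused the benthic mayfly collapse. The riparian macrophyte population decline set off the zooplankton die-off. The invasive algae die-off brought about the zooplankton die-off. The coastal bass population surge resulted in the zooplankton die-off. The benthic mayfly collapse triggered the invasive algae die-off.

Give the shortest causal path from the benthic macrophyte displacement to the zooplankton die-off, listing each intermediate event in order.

the benthic macrophyte displacement → the benthic mayfly collapse
the benthic mayfly collapse → the invasive algae die-off
the invasive algae die-off → the zooplankton die-off
Length: 3 steps.

the benthic macrophyte displacement → the benthic mayfly collapse → the invasive algae die-off → the zooplankton die-off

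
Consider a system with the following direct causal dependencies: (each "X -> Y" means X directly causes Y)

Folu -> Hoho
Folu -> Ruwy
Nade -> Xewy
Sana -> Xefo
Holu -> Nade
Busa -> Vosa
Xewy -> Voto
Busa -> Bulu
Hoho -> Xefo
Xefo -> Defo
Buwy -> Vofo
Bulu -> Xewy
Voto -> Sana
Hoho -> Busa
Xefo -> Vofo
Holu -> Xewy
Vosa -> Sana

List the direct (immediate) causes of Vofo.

Buwy, Xefo

Upstream contributors include Holu, Folu, Hoho, Nade, Busa, Vosa, Bulu, Xewy, Voto, Sana, but only Buwy, Xefo feed directly into Vofo.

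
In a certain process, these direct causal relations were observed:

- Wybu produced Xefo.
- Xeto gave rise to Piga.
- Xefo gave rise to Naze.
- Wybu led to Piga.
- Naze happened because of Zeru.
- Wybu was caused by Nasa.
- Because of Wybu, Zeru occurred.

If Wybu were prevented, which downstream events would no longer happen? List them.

Downstream of Wybu: Zeru, Xefo, Naze, Piga.
Of those, still caused via another path: Piga.
The remainder have no surviving cause.

Naze, Xefo, Zeru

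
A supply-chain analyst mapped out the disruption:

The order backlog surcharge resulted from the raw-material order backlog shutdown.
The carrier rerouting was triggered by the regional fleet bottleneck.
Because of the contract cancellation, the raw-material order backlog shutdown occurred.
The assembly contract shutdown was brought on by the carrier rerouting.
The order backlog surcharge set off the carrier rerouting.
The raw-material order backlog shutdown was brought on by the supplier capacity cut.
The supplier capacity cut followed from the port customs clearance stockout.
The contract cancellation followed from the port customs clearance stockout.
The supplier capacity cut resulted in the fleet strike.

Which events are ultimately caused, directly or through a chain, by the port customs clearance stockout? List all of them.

the assembly contract shutdown, the carrier rerouting, the contract cancellation, the fleet strike, the order backlog surcharge, the raw-material order backlog shutdown, the supplier capacity cut

Direct effects: the contract cancellation, the supplier capacity cut.
2 steps out: the raw-material order backlog shutdown, the fleet strike.
3 steps out: the order backlog surcharge.
4 steps out: the carrier rerouting.
5 steps out: the assembly contract shutdown.
Not reachable from it: the regional fleet bottleneck.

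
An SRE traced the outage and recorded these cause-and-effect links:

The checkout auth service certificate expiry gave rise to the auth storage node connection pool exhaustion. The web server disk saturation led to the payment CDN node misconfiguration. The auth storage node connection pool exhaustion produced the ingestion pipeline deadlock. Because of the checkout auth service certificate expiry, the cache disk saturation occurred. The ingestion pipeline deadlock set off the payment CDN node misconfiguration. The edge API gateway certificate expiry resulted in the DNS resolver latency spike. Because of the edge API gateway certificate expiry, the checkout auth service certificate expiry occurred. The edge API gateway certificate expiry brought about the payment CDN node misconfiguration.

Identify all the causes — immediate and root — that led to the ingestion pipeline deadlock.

Immediate cause of the ingestion pipeline deadlock: the auth storage node connection pool exhaustion.
Further upstream: the edge API gateway certificate expiry, the checkout auth service certificate expiry.

the auth storage node connection pool exhaustion, the checkout auth service certificate expiry, the edge API gateway certificate expiry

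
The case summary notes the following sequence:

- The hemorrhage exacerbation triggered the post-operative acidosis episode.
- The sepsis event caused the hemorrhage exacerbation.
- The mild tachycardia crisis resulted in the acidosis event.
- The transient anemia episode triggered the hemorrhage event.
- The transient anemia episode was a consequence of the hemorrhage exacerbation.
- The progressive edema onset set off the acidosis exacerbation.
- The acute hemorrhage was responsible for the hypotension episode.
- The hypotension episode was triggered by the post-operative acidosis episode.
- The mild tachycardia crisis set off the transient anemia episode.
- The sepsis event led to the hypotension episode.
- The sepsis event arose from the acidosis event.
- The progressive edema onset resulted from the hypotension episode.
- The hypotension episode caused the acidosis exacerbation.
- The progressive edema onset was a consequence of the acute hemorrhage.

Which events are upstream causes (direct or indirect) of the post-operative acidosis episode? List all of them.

the acidosis event, the hemorrhage exacerbation, the mild tachycardia crisis, the sepsis event

Immediate cause of the post-operative acidosis episode: the hemorrhage exacerbation.
Further upstream: the mild tachycardia crisis, the acidosis event, the sepsis event.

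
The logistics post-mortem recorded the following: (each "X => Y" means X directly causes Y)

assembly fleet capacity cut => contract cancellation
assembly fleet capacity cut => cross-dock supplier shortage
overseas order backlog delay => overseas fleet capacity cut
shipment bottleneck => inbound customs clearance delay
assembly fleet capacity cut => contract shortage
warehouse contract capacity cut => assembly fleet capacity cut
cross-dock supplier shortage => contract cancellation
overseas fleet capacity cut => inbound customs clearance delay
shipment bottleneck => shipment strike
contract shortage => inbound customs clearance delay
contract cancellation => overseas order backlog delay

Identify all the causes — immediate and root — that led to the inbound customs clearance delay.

Immediate causes of the inbound customs clearance delay: the overseas fleet capacity cut, the shipment bottleneck, the contract shortage.
Further upstream: the warehouse contract capacity cut, the assembly fleet capacity cut, the cross-dock supplier shortage, the contract cancellation, the overseas order backlog delay.

the assembly fleet capacity cut, the contract cancellation, the contract shortage, the cross-dock supplier shortage, the overseas fleet capacity cut, the overseas order backlog delay, the shipment bottleneck, the warehouse contract capacity cut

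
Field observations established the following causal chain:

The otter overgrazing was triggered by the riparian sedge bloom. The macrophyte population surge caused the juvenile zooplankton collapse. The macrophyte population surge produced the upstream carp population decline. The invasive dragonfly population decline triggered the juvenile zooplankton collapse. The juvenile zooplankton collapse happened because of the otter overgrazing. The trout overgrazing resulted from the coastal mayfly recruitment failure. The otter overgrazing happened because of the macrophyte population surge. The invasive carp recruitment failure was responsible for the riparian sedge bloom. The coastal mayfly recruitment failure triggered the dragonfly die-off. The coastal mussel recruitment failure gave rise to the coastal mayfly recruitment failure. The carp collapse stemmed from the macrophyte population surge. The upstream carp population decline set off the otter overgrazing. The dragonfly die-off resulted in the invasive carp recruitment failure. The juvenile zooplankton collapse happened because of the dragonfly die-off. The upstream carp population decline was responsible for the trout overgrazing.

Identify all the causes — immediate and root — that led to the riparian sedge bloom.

Immediate cause of the riparian sedge bloom: the invasive carp recruitment failure.
Further upstream: the coastal mussel recruitment failure, the coastal mayfly recruitment failure, the dragonfly die-off.

the coastal mayfly recruitment failure, the coastal mussel recruitment failure, the dragonfly die-off, the invasive carp recruitment failure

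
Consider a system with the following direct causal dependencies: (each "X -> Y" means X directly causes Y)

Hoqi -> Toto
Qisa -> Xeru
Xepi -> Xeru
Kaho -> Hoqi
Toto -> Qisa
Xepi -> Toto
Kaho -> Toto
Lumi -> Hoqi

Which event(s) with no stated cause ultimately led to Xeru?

Kaho, Lumi, Xepi

Tracing upstream from Xeru: Xeru ← Qisa ← Toto ← Hoqi ← Lumi.
A separate upstream branch: Xeru ← Xepi.
A separate upstream branch: Xeru ← Qisa ← Toto ← Kaho.
Each of those chain origins has no stated cause.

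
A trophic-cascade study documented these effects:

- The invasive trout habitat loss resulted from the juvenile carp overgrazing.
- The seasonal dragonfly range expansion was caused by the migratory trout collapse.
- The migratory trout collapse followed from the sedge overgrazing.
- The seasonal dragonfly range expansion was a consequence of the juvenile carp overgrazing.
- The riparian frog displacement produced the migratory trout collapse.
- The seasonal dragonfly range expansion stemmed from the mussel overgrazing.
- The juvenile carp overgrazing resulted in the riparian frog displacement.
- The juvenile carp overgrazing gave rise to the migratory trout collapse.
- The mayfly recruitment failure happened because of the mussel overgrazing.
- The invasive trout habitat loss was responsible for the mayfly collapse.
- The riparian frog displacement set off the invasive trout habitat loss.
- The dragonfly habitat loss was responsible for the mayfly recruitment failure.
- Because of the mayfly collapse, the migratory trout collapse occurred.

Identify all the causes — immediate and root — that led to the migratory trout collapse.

the invasive trout habitat loss, the juvenile carp overgrazing, the mayfly collapse, the riparian frog displacement, the sedge overgrazing

Immediate causes of the migratory trout collapse: the juvenile carp overgrazing, the riparian frog displacement, the sedge overgrazing, the mayfly collapse.
Further upstream: the invasive trout habitat loss.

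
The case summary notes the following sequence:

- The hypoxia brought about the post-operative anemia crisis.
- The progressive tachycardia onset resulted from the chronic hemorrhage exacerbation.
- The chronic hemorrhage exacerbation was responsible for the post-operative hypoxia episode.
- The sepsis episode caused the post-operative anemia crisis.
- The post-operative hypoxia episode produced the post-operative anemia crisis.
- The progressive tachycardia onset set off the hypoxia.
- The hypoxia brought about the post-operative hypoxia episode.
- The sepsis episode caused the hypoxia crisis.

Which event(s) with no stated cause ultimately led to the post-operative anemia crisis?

Tracing upstream from the post-operative anemia crisis: the post-operative anemia crisis ← the post-operative hypoxia episode ← the chronic hemorrhage exacerbation.
A separate upstream branch: the post-operative anemia crisis ← the sepsis episode.
Each of those chain origins has no stated cause.

the chronic hemorrhage exacerbation, the sepsis episode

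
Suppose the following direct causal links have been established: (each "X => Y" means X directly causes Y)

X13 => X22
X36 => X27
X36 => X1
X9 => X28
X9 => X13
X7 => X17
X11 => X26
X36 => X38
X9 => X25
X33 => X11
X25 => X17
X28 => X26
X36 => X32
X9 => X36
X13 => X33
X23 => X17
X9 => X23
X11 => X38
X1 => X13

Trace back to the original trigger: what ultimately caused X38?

X9

Tracing upstream from X38: X38 ← X36 ← X9.
X9 has no stated cause, so it is the root.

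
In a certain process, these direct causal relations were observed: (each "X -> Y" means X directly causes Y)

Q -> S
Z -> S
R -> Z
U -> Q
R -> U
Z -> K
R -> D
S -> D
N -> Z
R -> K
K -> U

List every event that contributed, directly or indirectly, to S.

Immediate causes of S: Z, Q.
Further upstream: R, K, U, N.

K, N, Q, R, U, Z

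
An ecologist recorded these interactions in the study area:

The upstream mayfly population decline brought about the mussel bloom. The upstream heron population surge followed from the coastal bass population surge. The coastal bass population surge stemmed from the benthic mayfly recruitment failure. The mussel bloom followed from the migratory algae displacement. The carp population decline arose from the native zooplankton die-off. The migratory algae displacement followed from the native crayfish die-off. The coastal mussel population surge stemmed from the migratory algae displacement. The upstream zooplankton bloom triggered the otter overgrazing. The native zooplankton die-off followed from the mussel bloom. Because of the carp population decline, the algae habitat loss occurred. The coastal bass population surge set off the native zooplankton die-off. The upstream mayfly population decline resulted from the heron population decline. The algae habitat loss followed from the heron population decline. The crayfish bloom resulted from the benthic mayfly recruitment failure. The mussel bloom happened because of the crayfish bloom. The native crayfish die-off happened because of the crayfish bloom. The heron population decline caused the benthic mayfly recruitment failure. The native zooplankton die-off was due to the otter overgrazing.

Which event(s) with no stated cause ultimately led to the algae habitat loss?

Tracing upstream from the algae habitat loss: the algae habitat loss ← the carp population decline ← the native zooplankton die-off ← the otter overgrazing ← the upstream zooplankton bloom.
A separate upstream branch: the algae habitat loss ← the heron population decline.
Each of those chain origins has no stated cause.

the heron population decline, the upstream zooplankton bloom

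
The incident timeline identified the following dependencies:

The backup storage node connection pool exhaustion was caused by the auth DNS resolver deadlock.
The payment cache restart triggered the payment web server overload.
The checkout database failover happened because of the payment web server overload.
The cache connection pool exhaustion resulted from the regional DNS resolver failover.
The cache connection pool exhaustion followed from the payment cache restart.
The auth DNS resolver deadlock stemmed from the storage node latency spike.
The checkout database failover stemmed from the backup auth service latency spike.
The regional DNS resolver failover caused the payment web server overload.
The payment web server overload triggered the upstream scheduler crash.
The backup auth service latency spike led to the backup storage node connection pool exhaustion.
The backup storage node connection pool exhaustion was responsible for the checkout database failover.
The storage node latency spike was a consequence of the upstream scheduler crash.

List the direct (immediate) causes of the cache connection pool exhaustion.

the payment cache restart, the regional DNS resolver failover

the payment cache restart, the regional DNS resolver failover → the cache connection pool exhaustion with nothing further upstream stated.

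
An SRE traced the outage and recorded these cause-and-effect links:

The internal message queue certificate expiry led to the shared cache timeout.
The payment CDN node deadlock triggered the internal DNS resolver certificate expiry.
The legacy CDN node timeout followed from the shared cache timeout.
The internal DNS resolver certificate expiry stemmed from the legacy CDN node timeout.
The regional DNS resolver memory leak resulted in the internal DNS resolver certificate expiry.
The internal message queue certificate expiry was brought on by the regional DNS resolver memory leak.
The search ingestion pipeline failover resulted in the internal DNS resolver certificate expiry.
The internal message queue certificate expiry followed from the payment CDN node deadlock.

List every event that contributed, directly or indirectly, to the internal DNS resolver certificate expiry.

Immediate causes of the internal DNS resolver certificate expiry: the payment CDN node deadlock, the regional DNS resolver memory leak, the legacy CDN node timeout, the search ingestion pipeline failover.
Further upstream: the internal message queue certificate expiry, the shared cache timeout.

the internal message queue certificate expiry, the legacy CDN node timeout, the payment CDN node deadlock, the regional DNS resolver memory leak, the search ingestion pipeline failover, the shared cache timeout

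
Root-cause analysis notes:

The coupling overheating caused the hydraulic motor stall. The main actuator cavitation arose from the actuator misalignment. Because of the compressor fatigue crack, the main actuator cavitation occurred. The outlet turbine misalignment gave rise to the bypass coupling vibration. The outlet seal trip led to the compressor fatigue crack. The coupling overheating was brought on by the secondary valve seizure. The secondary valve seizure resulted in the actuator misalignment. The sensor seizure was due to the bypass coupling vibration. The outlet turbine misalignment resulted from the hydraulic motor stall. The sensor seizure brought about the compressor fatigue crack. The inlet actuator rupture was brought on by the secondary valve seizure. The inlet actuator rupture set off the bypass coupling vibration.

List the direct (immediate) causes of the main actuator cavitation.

the actuator misalignment, the compressor fatigue crack

Upstream contributors include the secondary valve seizure, the coupling overheating, the hydraulic motor stall, the inlet actuator rupture, the outlet turbine misalignment, the bypass coupling vibration, the sensor seizure, the outlet seal trip, but only the actuator misalignment, the compressor fatigue crack feed directly into the main actuator cavitation.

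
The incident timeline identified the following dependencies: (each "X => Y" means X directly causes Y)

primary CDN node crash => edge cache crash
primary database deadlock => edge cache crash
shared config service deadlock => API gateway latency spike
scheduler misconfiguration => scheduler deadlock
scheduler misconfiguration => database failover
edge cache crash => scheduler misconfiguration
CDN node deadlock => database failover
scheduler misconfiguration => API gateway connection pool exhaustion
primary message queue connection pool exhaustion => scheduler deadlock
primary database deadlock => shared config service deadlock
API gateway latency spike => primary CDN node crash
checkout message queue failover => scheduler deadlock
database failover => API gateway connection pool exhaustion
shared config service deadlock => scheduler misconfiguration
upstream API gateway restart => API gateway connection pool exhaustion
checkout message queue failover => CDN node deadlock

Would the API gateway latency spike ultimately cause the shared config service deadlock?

The API gateway latency spike leads to the primary CDN node crash, the edge cache crash, the scheduler misconfiguration, the database failover, the scheduler deadlock, the API gateway connection pool exhaustion; the shared config service deadlock is not among them.

No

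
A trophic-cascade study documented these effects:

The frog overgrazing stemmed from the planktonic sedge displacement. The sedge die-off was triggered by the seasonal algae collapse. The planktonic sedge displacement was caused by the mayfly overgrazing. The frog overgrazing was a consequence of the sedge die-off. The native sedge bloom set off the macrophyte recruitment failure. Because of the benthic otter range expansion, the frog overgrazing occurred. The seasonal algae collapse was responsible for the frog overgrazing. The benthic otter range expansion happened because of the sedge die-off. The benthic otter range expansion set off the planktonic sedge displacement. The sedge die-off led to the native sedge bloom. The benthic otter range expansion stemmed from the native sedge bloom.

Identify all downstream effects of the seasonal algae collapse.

the benthic otter range expansion, the frog overgrazing, the macrophyte recruitment failure, the native sedge bloom, the planktonic sedge displacement, the sedge die-off

Direct effects: the sedge die-off, the frog overgrazing.
2 steps out: the native sedge bloom, the benthic otter range expansion.
3 steps out: the macrophyte recruitment failure, the planktonic sedge displacement.
Not reachable from it: the mayfly overgrazing.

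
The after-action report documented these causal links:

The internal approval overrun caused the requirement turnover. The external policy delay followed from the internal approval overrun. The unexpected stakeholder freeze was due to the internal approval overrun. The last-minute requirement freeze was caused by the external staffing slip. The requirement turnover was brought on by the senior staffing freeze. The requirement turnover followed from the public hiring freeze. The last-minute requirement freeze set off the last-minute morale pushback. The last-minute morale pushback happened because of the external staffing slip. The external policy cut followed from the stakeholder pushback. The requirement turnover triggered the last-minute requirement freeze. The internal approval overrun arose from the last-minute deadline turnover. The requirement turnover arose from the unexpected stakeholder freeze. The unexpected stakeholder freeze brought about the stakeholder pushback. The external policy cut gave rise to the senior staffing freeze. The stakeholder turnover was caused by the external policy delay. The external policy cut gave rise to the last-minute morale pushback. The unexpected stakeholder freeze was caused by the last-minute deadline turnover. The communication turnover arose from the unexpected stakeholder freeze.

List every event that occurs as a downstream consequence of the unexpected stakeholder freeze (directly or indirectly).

the communication turnover, the external policy cut, the last-minute morale pushback, the last-minute requirement freeze, the requirement turnover, the senior staffing freeze, the stakeholder pushback

Direct effects: the communication turnover, the stakeholder pushback, the requirement turnover.
2 steps out: the external policy cut, the last-minute requirement freeze.
3 steps out: the senior staffing freeze, the last-minute morale pushback.
Not reachable from it: the last-minute deadline turnover, the internal approval overrun, the external policy delay, the stakeholder turnover, the public hiring freeze, the external staffing slip.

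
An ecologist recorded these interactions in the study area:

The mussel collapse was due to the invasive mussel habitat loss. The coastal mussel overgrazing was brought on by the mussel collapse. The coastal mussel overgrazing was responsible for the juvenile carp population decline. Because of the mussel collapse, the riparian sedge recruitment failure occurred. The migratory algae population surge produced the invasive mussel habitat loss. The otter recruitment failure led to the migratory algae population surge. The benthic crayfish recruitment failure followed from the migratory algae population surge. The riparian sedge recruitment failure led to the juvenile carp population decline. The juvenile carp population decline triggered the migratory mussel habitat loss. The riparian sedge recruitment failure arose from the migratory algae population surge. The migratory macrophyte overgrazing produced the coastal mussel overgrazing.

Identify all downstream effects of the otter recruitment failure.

Direct effects: the migratory algae population surge.
2 steps out: the invasive mussel habitat loss, the riparian sedge recruitment failure, the benthic crayfish recruitment failure.
3 steps out: the mussel collapse, the juvenile carp population decline.
4 steps out: the coastal mussel overgrazing, the migratory mussel habitat loss.
Not reachable from it: the migratory macrophyte overgrazing.

the benthic crayfish recruitment failure, the coastal mussel overgrazing, the invasive mussel habitat loss, the juvenile carp population decline, the migratory algae population surge, the migratory mussel habitat loss, the mussel collapse, the riparian sedge recruitment failure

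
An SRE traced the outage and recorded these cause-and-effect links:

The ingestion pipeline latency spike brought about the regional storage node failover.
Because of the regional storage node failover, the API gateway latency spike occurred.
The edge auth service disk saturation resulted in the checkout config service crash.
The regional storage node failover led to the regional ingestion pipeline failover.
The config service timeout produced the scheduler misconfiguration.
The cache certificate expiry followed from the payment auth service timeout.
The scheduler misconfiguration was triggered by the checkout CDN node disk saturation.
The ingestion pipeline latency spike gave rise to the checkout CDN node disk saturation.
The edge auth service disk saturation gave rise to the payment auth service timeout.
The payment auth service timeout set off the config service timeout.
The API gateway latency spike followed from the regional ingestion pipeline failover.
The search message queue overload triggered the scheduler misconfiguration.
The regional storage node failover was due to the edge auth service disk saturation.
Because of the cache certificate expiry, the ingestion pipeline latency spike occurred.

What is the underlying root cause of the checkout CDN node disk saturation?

the edge auth service disk saturation

Tracing upstream from the checkout CDN node disk saturation: the checkout CDN node disk saturation ← the ingestion pipeline latency spike ← the cache certificate expiry ← the payment auth service timeout ← the edge auth service disk saturation.
The edge auth service disk saturation has no stated cause, so it is the root.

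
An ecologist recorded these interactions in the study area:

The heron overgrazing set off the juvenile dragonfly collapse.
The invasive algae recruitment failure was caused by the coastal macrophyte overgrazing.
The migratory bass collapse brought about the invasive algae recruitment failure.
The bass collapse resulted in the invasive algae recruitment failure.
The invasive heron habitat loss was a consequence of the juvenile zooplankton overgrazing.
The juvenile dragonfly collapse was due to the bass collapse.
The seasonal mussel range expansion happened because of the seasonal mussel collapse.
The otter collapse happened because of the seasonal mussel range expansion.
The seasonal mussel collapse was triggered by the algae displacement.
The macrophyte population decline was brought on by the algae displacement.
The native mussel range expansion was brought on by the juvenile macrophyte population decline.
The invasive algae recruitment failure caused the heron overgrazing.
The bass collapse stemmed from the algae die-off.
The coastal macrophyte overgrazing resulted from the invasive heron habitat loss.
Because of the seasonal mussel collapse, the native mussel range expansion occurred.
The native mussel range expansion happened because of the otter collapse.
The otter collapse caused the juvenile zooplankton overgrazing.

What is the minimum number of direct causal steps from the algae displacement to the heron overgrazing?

Shortest chain: the algae displacement → the seasonal mussel collapse → the seasonal mussel range expansion → the otter collapse → the juvenile zooplankton overgrazing → the invasive heron habitat loss → the coastal macrophyte overgrazing → the invasive algae recruitment failure → the heron overgrazing.

8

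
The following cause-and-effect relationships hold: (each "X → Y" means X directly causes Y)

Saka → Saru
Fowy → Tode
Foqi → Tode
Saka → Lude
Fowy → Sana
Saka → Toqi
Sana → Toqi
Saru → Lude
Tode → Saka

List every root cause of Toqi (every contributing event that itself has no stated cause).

Foqi, Fowy

Tracing upstream from Toqi: Toqi ← Sana ← Fowy.
A separate upstream branch: Toqi ← Saka ← Tode ← Foqi.
Each of those chain origins has no stated cause.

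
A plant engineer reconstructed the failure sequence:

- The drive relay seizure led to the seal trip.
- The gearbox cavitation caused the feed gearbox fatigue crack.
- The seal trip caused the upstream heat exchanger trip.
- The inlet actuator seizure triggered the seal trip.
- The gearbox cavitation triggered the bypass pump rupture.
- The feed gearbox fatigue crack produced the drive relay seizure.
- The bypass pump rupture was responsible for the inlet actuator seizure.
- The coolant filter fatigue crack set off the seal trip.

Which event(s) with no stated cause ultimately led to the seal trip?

the coolant filter fatigue crack, the gearbox cavitation

Tracing upstream from the seal trip: the seal trip ← the drive relay seizure ← the feed gearbox fatigue crack ← the gearbox cavitation.
A separate upstream branch: the seal trip ← the coolant filter fatigue crack.
Each of those chain origins has no stated cause.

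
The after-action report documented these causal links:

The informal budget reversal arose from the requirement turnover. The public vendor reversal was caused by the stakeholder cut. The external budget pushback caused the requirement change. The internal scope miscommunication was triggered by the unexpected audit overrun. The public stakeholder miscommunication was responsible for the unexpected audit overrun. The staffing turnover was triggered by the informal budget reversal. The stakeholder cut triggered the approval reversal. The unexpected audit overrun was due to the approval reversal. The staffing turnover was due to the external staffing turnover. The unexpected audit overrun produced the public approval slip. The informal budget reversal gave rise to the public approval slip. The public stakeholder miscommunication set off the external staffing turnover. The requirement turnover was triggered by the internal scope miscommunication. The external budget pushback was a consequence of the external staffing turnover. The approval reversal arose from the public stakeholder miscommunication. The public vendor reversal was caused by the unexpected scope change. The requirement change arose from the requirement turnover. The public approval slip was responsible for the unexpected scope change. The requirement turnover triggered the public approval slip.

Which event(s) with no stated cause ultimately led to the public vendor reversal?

the public stakeholder miscommunication, the stakeholder cut

Tracing upstream from the public vendor reversal: the public vendor reversal ← the unexpected scope change ← the public approval slip ← the unexpected audit overrun ← the public stakeholder miscommunication.
A separate upstream branch: the public vendor reversal ← the stakeholder cut.
Each of those chain origins has no stated cause.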